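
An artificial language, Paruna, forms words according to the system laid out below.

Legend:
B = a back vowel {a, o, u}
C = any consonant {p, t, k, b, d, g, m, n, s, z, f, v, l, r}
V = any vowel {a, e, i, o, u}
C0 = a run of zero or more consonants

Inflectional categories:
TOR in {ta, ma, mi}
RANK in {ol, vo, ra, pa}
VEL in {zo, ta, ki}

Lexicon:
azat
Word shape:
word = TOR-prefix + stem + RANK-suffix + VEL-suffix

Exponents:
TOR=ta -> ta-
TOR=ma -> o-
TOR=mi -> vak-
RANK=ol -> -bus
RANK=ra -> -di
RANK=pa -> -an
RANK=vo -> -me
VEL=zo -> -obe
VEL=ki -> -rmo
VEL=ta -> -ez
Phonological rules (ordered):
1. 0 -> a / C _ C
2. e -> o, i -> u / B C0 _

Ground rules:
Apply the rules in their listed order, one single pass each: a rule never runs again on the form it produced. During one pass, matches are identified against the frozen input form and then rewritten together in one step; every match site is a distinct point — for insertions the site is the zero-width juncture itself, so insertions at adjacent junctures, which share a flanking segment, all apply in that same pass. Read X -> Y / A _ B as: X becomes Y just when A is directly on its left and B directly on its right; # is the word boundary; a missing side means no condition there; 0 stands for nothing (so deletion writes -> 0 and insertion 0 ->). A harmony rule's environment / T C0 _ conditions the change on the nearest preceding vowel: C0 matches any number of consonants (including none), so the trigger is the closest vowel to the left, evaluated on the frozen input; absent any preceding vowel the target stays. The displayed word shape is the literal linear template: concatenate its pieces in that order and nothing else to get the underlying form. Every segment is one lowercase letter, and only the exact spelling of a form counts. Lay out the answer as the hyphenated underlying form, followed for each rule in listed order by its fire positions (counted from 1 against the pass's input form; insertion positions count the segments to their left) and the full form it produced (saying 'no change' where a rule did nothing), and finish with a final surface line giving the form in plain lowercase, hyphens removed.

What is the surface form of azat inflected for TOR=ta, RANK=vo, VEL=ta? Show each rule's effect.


underlying: ta-azat-me-ez
1. 0 -> a / C _ C: inserts after position(s) 6: taazatameez
2. e -> o, i -> u / B C0 _: fires at position(s) 9: taazatamoez
surface: taazatamoez


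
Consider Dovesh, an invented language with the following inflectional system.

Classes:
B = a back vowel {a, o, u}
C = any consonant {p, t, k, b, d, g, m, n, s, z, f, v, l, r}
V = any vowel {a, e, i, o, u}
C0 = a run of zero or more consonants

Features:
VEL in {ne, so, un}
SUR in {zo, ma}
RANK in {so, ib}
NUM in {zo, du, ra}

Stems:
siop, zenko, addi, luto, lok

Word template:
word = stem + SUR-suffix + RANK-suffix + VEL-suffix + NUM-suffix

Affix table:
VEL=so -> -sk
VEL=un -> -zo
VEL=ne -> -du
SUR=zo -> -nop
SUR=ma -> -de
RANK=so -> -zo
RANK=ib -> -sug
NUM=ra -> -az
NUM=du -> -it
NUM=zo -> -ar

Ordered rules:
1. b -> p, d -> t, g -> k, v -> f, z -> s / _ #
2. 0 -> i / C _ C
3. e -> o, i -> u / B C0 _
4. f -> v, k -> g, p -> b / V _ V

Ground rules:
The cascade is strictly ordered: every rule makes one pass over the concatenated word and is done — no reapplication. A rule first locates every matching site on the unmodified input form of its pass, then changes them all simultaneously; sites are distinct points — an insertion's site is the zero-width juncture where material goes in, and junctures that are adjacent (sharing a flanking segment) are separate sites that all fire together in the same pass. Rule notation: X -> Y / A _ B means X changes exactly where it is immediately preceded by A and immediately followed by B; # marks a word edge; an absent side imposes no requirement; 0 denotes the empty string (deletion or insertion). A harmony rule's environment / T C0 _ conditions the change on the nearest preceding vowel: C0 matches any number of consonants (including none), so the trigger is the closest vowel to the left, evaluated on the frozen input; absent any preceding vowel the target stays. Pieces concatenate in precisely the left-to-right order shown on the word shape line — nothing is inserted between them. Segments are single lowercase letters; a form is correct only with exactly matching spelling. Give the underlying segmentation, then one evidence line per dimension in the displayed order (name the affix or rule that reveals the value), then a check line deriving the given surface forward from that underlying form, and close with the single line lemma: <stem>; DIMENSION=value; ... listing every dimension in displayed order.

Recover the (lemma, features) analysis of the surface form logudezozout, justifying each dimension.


underlying: lok-de-zo-zo-it
VEL=un - signalled by the affix -zo
SUR=ma - signalled by the affix -de
RANK=so - signalled by the affix -zo
NUM=du - signalled by the affix -it
check: lokdezozoit -> lokdezozoit -> lokidezozoit -> lokudezozout -> logudezozout
lemma: lok; VEL=un; SUR=ma; RANK=so; NUM=du


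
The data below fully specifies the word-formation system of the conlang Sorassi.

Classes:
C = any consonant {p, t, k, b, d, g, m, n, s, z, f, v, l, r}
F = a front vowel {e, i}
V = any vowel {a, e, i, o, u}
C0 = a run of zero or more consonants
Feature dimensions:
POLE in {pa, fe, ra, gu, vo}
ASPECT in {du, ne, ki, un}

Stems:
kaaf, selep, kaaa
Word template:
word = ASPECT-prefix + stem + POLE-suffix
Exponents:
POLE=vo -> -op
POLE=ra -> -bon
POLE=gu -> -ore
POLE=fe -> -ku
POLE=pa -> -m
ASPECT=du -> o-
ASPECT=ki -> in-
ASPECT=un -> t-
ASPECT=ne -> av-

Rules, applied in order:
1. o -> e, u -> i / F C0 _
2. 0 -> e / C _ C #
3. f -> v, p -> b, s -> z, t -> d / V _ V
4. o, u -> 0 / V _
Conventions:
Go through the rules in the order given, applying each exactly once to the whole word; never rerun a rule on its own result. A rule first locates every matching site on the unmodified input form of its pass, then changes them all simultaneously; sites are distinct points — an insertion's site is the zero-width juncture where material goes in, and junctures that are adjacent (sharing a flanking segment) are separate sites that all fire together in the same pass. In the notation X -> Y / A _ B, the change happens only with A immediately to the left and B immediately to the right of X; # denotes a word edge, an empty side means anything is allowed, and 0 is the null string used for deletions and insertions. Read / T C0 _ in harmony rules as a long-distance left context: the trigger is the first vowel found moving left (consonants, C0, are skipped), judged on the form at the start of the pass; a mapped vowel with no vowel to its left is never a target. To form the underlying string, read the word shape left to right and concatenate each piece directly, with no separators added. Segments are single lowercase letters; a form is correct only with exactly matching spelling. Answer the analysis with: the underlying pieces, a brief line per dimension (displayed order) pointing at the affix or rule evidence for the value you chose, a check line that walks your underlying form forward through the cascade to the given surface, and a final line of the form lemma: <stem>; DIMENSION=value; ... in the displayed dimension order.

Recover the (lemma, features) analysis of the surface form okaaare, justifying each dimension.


underlying: o-kaaa-ore
POLE=gu - signalled by the affix -ore
ASPECT=du - signalled by the affix o-
check: okaaaore -> okaaaore -> okaaaore -> okaaaore -> okaaare
lemma: kaaa; POLE=gu; ASPECT=du


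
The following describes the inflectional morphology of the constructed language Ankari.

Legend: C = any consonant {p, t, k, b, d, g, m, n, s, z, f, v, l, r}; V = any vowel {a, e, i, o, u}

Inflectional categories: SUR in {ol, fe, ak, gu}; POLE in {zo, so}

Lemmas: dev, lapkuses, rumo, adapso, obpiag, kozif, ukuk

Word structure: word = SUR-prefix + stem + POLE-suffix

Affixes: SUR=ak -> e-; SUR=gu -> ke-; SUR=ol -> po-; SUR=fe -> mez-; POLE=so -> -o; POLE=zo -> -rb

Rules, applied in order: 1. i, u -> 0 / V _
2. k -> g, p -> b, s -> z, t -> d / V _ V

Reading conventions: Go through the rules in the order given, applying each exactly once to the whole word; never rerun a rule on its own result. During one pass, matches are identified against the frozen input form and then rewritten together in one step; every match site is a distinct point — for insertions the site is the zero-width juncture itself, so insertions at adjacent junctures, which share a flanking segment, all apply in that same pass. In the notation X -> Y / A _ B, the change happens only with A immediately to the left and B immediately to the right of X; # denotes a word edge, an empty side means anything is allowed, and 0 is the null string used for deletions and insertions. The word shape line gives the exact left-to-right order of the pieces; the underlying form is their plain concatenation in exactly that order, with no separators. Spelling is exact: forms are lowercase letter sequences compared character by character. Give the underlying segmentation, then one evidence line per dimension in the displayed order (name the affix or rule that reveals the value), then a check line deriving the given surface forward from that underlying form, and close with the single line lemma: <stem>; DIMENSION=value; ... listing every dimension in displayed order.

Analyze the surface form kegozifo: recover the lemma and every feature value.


underlying: ke-kozif-o
SUR=gu - signalled by the affix ke-
POLE=so - signalled by the affix -o
check: kekozifo -> kekozifo -> kegozifo
lemma: kozif; SUR=gu; POLE=so


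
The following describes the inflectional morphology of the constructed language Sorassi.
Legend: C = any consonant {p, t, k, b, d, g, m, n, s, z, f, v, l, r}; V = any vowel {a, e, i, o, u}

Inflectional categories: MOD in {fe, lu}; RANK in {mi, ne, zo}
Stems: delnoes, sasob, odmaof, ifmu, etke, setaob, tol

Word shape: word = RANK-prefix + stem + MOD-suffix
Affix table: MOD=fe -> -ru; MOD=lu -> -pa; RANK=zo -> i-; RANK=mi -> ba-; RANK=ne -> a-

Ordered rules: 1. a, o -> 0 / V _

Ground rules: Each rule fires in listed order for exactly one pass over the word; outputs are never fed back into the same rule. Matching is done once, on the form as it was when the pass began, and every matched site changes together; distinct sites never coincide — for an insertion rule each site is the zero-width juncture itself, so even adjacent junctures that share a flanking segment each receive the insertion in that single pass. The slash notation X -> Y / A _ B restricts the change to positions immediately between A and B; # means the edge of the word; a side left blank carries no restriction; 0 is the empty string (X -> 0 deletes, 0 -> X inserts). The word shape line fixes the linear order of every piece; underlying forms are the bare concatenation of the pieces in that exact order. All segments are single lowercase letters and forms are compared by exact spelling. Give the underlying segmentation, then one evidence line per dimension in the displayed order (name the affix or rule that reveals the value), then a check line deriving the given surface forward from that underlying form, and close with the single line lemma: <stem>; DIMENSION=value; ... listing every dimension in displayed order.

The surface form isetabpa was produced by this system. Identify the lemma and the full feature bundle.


underlying: i-setaob-pa
MOD=lu - signalled by the affix -pa
RANK=zo - signalled by the affix i-
check: isetaobpa -> isetabpa
lemma: setaob; MOD=lu; RANK=zo


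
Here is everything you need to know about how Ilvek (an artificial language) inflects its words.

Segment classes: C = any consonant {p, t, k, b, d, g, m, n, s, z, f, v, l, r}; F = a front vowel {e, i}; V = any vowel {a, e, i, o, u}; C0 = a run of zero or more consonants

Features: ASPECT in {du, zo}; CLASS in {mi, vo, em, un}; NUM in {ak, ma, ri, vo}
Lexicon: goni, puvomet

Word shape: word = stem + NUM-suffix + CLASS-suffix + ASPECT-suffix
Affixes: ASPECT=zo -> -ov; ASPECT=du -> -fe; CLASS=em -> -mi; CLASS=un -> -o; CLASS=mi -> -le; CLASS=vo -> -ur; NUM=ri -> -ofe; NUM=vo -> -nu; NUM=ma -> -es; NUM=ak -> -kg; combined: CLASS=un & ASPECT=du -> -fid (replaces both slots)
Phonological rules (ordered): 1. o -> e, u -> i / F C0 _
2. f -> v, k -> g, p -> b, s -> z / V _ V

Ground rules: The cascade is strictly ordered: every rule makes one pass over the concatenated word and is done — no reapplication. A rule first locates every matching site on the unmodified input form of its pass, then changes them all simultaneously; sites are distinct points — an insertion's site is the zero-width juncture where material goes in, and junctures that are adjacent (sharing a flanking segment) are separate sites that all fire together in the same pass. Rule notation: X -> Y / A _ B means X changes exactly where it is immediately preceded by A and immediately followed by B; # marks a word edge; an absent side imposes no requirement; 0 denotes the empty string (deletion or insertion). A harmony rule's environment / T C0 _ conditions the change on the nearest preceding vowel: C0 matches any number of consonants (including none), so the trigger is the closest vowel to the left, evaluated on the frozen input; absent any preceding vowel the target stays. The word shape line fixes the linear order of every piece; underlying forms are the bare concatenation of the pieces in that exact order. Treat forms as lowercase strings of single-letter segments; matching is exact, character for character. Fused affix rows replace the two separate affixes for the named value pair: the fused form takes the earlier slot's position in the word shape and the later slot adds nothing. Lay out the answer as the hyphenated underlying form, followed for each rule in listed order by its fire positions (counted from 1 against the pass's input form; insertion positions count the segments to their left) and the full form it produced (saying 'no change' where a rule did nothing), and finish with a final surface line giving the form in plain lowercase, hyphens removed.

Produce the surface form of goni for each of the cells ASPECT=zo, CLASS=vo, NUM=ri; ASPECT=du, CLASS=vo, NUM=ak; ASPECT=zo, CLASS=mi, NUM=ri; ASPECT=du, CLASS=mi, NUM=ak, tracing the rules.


cell ASPECT=zo, CLASS=vo, NUM=ri:
underlying: goni-ofe-ur-ov
1. o -> e, u -> i / F C0 _: fires at position(s) 5, 8: goniefeirov
2. f -> v, k -> g, p -> b, s -> z / V _ V: fires at position(s) 6: gonieveirov
surface: gonieveirov

cell ASPECT=du, CLASS=vo, NUM=ak:
underlying: goni-kg-ur-fe
1. o -> e, u -> i / F C0 _: fires at position(s) 7: gonikgirfe
2. f -> v, k -> g, p -> b, s -> z / V _ V: no change
surface: gonikgirfe

cell ASPECT=zo, CLASS=mi, NUM=ri:
underlying: goni-ofe-le-ov
1. o -> e, u -> i / F C0 _: fires at position(s) 5, 10: goniefeleev
2. f -> v, k -> g, p -> b, s -> z / V _ V: fires at position(s) 6: gonieveleev
surface: gonieveleev

cell ASPECT=du, CLASS=mi, NUM=ak:
underlying: goni-kg-le-fe
1. o -> e, u -> i / F C0 _: no change
2. f -> v, k -> g, p -> b, s -> z / V _ V: fires at position(s) 9: gonikgleve
surface: gonikgleve


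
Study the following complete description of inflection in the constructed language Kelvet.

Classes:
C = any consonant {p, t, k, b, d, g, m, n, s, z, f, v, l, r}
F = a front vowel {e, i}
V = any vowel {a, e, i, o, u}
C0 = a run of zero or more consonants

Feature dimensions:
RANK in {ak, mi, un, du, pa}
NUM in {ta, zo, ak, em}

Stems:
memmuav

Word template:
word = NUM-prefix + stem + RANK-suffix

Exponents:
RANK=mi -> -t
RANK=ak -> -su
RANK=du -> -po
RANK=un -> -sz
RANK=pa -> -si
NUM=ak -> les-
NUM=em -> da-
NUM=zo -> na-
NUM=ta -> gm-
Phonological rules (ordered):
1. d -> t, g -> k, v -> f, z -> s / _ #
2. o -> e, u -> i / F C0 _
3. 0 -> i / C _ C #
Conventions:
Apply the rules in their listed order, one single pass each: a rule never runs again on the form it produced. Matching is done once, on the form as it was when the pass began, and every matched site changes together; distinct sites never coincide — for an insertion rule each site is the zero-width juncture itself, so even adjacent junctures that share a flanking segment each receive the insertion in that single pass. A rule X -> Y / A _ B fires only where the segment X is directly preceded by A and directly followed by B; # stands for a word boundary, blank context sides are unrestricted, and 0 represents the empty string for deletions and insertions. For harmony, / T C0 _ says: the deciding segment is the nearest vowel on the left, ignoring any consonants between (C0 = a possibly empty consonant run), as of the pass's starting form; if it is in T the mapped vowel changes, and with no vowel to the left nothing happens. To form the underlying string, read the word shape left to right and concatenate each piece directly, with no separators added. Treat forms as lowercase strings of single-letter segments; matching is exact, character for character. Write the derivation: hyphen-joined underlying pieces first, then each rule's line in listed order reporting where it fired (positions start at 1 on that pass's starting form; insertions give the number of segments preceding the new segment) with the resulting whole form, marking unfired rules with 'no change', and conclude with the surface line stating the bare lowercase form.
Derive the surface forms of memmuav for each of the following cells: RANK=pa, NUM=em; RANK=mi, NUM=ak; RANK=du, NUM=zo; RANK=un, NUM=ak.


cell RANK=pa, NUM=em:
underlying: da-memmuav-si
1. d -> t, g -> k, v -> f, z -> s / _ #: no change
2. o -> e, u -> i / F C0 _: fires at position(s) 7: damemmiavsi
3. 0 -> i / C _ C #: no change
surface: damemmiavsi

cell RANK=mi, NUM=ak:
underlying: les-memmuav-t
1. d -> t, g -> k, v -> f, z -> s / _ #: no change
2. o -> e, u -> i / F C0 _: fires at position(s) 8: lesmemmiavt
3. 0 -> i / C _ C #: inserts after position(s) 10: lesmemmiavit
surface: lesmemmiavit

cell RANK=du, NUM=zo:
underlying: na-memmuav-po
1. d -> t, g -> k, v -> f, z -> s / _ #: no change
2. o -> e, u -> i / F C0 _: fires at position(s) 7: namemmiavpo
3. 0 -> i / C _ C #: no change
surface: namemmiavpo

cell RANK=un, NUM=ak:
underlying: les-memmuav-sz
1. d -> t, g -> k, v -> f, z -> s / _ #: fires at position(s) 12: lesmemmuavss
2. o -> e, u -> i / F C0 _: fires at position(s) 8: lesmemmiavss
3. 0 -> i / C _ C #: inserts after position(s) 11: lesmemmiavsis
surface: lesmemmiavsis


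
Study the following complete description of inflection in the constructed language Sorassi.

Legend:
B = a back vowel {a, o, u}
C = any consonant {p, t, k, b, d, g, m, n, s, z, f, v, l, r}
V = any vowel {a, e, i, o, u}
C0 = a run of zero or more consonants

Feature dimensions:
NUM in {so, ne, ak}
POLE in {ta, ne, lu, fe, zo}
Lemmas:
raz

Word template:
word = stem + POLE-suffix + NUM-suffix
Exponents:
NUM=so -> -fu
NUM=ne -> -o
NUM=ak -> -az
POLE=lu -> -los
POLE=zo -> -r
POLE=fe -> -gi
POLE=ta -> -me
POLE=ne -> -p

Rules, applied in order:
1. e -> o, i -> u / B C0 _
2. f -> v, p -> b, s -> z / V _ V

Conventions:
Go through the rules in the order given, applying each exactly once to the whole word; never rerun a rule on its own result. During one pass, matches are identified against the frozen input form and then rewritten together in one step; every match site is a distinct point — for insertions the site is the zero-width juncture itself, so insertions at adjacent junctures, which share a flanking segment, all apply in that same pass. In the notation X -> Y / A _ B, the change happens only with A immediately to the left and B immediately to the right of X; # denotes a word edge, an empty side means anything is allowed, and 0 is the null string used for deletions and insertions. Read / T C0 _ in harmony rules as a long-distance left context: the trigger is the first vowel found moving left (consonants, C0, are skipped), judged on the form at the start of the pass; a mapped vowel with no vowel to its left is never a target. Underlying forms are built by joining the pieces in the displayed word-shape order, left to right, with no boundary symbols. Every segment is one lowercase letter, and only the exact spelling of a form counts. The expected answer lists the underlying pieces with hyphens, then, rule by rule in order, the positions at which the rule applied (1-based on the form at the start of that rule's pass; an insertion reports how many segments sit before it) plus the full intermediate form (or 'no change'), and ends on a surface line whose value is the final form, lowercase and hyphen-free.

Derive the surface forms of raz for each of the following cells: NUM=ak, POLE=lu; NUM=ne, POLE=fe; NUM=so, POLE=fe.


cell NUM=ak, POLE=lu:
underlying: raz-los-az
1. e -> o, i -> u / B C0 _: no change
2. f -> v, p -> b, s -> z / V _ V: fires at position(s) 6: razlozaz
surface: razlozaz

cell NUM=ne, POLE=fe:
underlying: raz-gi-o
1. e -> o, i -> u / B C0 _: fires at position(s) 5: razguo
2. f -> v, p -> b, s -> z / V _ V: no change
surface: razguo

cell NUM=so, POLE=fe:
underlying: raz-gi-fu
1. e -> o, i -> u / B C0 _: fires at position(s) 5: razgufu
2. f -> v, p -> b, s -> z / V _ V: fires at position(s) 6: razguvu
surface: razguvu


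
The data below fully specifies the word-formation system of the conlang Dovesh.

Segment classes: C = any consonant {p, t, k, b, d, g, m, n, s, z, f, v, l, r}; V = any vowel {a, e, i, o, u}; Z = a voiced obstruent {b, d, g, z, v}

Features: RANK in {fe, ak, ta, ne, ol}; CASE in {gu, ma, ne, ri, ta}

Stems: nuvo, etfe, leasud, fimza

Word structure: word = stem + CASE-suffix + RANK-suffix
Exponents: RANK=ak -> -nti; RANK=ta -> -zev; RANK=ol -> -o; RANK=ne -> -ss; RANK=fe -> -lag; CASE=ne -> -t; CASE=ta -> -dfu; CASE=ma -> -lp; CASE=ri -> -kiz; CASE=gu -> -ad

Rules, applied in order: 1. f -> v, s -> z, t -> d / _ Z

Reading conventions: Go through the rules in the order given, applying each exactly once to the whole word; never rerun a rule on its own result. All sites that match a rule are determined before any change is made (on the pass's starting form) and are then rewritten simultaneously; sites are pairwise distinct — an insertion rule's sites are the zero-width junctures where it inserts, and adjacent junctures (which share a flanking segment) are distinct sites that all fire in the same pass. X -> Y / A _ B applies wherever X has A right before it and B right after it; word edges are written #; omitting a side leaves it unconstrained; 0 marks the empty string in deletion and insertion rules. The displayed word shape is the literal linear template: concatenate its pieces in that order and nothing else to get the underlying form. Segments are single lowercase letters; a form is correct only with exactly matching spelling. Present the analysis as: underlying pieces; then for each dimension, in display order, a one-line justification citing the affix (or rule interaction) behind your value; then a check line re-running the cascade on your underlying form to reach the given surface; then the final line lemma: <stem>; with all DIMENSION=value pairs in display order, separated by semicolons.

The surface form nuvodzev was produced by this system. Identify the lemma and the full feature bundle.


underlying: nuvo-t-zev
RANK=ta - signalled by the affix -zev
CASE=ne - signalled by the affix -t
check: nuvotzev -> nuvodzev
lemma: nuvo; RANK=ta; CASE=ne


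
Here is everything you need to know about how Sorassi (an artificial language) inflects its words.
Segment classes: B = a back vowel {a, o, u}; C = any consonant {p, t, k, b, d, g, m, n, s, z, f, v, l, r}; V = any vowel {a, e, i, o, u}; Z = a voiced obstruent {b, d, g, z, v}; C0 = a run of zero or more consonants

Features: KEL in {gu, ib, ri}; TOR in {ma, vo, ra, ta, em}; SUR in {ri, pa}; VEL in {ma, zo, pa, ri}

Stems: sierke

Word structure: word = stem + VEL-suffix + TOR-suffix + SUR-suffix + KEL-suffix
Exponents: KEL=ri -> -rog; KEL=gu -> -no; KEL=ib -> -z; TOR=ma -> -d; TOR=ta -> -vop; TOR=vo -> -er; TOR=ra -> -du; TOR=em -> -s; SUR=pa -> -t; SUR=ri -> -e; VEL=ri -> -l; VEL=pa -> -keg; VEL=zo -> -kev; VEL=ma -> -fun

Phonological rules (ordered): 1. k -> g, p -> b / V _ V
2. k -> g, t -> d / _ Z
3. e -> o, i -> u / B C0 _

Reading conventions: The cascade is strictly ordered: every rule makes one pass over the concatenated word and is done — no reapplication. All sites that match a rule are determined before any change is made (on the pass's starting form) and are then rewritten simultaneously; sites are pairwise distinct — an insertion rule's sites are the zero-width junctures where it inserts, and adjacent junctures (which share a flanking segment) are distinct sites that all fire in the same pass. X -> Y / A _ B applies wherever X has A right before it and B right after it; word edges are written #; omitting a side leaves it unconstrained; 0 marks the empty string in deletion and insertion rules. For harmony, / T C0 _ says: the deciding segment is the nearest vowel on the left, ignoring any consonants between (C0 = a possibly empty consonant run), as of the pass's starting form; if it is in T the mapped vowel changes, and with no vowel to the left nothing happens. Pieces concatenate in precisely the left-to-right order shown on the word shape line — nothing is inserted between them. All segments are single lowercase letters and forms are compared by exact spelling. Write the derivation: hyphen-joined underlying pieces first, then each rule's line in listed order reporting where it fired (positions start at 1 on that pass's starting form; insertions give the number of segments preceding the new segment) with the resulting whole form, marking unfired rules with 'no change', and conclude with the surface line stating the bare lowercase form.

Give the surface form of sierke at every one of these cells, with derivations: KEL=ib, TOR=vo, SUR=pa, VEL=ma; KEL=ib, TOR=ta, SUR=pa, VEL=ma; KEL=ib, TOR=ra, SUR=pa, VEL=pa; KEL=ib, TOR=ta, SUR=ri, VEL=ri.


cell KEL=ib, TOR=vo, SUR=pa, VEL=ma:
underlying: sierke-fun-er-t-z
1. k -> g, p -> b / V _ V: no change
2. k -> g, t -> d / _ Z: fires at position(s) 12: sierkefunerdz
3. e -> o, i -> u / B C0 _: fires at position(s) 10: sierkefunordz
surface: sierkefunordz

cell KEL=ib, TOR=ta, SUR=pa, VEL=ma:
underlying: sierke-fun-vop-t-z
1. k -> g, p -> b / V _ V: no change
2. k -> g, t -> d / _ Z: fires at position(s) 13: sierkefunvopdz
3. e -> o, i -> u / B C0 _: no change
surface: sierkefunvopdz

cell KEL=ib, TOR=ra, SUR=pa, VEL=pa:
underlying: sierke-keg-du-t-z
1. k -> g, p -> b / V _ V: fires at position(s) 7: sierkegegdutz
2. k -> g, t -> d / _ Z: fires at position(s) 12: sierkegegdudz
3. e -> o, i -> u / B C0 _: no change
surface: sierkegegdudz

cell KEL=ib, TOR=ta, SUR=ri, VEL=ri:
underlying: sierke-l-vop-e-z
1. k -> g, p -> b / V _ V: fires at position(s) 10: sierkelvobez
2. k -> g, t -> d / _ Z: no change
3. e -> o, i -> u / B C0 _: fires at position(s) 11: sierkelvoboz
surface: sierkelvoboz


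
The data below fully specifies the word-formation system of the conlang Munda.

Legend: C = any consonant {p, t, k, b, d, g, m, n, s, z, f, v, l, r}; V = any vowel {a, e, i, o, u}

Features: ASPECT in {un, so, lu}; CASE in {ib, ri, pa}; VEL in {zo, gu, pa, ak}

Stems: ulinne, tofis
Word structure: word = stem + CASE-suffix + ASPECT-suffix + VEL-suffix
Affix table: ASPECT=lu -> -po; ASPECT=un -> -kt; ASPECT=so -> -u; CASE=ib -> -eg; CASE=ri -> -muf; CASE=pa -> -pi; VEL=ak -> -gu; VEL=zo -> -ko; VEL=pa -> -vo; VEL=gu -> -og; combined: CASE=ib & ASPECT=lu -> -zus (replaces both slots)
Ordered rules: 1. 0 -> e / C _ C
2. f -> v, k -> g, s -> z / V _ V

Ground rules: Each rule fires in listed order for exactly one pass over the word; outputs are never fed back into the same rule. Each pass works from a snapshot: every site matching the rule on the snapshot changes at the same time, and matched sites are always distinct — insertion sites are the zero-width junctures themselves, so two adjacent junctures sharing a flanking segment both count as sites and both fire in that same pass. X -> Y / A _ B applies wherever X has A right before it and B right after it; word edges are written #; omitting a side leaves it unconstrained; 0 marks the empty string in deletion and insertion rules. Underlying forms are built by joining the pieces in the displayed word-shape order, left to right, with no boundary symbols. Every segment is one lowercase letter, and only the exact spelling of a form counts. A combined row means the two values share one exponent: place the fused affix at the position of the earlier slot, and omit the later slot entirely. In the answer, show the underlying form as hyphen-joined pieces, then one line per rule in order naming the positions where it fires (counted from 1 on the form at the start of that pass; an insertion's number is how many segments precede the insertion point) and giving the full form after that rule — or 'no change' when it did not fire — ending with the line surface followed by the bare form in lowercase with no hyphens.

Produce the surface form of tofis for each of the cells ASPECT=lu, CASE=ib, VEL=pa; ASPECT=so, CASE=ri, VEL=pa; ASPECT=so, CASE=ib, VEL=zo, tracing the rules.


cell ASPECT=lu, CASE=ib, VEL=pa:
underlying: tofis-zus-vo
1. 0 -> e / C _ C: inserts after position(s) 5, 8: tofisezusevo
2. f -> v, k -> g, s -> z / V _ V: fires at position(s) 3, 5, 9: tovizezuzevo
surface: tovizezuzevo

cell ASPECT=so, CASE=ri, VEL=pa:
underlying: tofis-muf-u-vo
1. 0 -> e / C _ C: inserts after position(s) 5: tofisemufuvo
2. f -> v, k -> g, s -> z / V _ V: fires at position(s) 3, 5, 9: tovizemuvuvo
surface: tovizemuvuvo

cell ASPECT=so, CASE=ib, VEL=zo:
underlying: tofis-eg-u-ko
1. 0 -> e / C _ C: no change
2. f -> v, k -> g, s -> z / V _ V: fires at position(s) 3, 5, 9: tovizegugo
surface: tovizegugo


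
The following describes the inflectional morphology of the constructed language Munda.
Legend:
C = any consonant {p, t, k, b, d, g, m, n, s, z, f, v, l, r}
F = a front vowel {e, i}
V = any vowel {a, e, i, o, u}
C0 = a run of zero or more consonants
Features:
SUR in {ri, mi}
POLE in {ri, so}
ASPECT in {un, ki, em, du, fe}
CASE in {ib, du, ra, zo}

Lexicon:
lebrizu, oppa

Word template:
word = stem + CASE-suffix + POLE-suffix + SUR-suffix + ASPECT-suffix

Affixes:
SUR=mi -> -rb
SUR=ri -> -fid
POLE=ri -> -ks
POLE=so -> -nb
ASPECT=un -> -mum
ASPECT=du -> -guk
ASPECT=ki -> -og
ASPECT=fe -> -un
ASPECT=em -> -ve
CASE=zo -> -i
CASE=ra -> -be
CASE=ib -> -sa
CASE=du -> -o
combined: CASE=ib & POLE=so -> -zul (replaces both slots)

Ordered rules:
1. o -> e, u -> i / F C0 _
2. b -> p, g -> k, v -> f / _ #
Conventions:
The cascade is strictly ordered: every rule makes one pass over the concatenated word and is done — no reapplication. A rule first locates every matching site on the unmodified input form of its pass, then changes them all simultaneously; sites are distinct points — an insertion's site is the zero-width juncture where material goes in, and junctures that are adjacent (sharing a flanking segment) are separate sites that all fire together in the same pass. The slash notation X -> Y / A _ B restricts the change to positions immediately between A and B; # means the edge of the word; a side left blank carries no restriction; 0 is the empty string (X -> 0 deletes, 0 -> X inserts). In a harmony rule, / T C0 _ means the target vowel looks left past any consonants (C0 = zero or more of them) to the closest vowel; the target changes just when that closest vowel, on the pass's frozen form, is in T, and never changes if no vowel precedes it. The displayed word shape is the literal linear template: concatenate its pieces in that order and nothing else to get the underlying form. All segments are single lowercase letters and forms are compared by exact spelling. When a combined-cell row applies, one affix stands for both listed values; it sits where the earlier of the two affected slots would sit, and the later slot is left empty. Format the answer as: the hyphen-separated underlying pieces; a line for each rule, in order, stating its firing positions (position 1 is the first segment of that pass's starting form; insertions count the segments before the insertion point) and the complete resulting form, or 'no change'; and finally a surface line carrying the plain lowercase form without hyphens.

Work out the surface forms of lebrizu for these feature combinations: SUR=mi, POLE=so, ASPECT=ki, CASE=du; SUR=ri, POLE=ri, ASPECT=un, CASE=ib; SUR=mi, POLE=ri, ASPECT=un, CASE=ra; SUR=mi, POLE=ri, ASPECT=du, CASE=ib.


cell SUR=mi, POLE=so, ASPECT=ki, CASE=du:
underlying: lebrizu-o-nb-rb-og
1. o -> e, u -> i / F C0 _: fires at position(s) 7: lebrizionbrbog
2. b -> p, g -> k, v -> f / _ #: fires at position(s) 14: lebrizionbrbok
surface: lebrizionbrbok

cell SUR=ri, POLE=ri, ASPECT=un, CASE=ib:
underlying: lebrizu-sa-ks-fid-mum
1. o -> e, u -> i / F C0 _: fires at position(s) 7, 16: lebrizisaksfidmim
2. b -> p, g -> k, v -> f / _ #: no change
surface: lebrizisaksfidmim

cell SUR=mi, POLE=ri, ASPECT=un, CASE=ra:
underlying: lebrizu-be-ks-rb-mum
1. o -> e, u -> i / F C0 _: fires at position(s) 7, 15: lebrizibeksrbmim
2. b -> p, g -> k, v -> f / _ #: no change
surface: lebrizibeksrbmim

cell SUR=mi, POLE=ri, ASPECT=du, CASE=ib:
underlying: lebrizu-sa-ks-rb-guk
1. o -> e, u -> i / F C0 _: fires at position(s) 7: lebrizisaksrbguk
2. b -> p, g -> k, v -> f / _ #: no change
surface: lebrizisaksrbguk


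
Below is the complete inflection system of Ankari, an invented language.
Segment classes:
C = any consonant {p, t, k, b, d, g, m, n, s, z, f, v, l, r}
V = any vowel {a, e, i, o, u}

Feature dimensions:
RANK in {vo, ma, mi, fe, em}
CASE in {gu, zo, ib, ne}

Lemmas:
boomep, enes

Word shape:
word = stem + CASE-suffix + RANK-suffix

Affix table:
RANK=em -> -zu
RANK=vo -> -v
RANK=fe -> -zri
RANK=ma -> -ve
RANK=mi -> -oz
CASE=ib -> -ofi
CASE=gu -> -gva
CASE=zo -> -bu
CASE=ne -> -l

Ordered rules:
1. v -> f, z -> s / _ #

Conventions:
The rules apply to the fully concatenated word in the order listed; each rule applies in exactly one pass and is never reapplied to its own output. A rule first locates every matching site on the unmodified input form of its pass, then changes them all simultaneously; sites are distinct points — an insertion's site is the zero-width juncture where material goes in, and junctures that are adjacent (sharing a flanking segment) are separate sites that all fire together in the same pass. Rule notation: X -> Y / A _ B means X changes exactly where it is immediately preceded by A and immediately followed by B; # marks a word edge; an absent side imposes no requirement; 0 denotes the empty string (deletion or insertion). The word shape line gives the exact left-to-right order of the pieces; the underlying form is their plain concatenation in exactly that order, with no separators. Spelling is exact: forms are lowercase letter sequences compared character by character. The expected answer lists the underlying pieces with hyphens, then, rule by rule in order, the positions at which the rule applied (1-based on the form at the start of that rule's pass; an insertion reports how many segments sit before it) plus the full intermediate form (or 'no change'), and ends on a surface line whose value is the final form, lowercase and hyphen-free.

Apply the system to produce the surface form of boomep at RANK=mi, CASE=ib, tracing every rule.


underlying: boomep-ofi-oz
1. v -> f, z -> s / _ #: fires at position(s) 11: boomepofios
surface: boomepofios


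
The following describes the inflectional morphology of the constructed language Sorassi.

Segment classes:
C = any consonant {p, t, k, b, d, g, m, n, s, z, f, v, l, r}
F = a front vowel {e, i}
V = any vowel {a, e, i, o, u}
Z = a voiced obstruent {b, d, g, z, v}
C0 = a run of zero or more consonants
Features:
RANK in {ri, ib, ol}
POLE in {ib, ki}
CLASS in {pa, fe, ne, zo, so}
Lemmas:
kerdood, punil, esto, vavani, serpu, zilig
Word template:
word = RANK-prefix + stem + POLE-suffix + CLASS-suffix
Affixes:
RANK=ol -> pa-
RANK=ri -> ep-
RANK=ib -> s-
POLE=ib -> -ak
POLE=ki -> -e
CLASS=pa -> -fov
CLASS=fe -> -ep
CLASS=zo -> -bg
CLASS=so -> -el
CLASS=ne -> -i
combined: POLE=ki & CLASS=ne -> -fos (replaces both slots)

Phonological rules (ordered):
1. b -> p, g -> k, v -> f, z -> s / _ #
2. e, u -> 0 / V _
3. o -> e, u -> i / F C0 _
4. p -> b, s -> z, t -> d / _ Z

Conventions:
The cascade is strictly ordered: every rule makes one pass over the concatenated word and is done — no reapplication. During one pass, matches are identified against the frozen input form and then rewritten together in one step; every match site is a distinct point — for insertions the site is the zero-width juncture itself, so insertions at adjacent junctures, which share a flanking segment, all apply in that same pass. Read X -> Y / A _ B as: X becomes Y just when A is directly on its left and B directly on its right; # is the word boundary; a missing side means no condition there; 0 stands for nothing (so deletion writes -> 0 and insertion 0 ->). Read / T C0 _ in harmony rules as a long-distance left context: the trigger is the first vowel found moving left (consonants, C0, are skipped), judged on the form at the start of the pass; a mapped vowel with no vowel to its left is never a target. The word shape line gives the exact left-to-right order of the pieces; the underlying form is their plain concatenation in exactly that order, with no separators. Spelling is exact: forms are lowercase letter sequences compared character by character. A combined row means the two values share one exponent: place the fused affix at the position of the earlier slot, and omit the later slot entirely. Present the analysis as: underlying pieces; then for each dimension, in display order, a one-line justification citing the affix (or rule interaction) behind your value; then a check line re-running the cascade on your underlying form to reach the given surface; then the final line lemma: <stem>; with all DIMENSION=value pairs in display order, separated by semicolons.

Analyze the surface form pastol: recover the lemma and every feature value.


underlying: pa-esto-e-el
RANK=ol - signalled by the affix pa-
POLE=ki - signalled by the affix -e
CLASS=so - signalled by the affix -el
check: paestoeel -> paestoeel -> pastol -> pastol -> pastol
lemma: esto; RANK=ol; POLE=ki; CLASS=so


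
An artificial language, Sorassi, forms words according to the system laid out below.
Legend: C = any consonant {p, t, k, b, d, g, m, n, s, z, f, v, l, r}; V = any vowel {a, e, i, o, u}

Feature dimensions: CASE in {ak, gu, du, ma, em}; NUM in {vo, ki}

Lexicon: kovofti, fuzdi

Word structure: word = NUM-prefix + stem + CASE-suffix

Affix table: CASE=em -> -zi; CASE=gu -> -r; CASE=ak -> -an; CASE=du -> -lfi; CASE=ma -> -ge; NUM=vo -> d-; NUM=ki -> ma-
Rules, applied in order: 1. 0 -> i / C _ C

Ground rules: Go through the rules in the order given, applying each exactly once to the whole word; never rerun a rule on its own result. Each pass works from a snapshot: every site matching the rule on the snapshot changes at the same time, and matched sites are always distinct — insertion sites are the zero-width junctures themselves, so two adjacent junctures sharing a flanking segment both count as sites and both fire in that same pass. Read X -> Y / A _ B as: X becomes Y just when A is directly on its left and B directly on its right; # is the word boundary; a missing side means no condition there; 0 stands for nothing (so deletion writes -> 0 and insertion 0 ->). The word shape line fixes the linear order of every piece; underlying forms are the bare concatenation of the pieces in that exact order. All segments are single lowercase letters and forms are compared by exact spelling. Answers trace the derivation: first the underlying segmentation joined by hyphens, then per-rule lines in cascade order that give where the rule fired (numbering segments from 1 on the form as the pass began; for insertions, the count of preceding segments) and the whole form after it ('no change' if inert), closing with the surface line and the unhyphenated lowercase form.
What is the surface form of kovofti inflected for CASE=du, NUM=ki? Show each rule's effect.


underlying: ma-kovofti-lfi
1. 0 -> i / C _ C: inserts after position(s) 7, 10: makovofitilifi
surface: makovofitilifi
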